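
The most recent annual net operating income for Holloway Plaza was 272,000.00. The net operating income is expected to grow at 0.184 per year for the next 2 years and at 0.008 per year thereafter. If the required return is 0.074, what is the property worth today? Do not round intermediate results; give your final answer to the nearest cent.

D_1 = 322048.00000
D_2 = 381304.83200
Terminal value at year 2: TV = D_2×(1+g_2)/(r−g_2) = 384355.27066/0.066 = 5823564.70691
P_0 = D_1/(1+r)^1 + D_2/(1+r)^2 + TV/(1+r)^2
    = 299858.47300 + 330570.23466 + 5048709.03851 = 5679137.74618

5679137.75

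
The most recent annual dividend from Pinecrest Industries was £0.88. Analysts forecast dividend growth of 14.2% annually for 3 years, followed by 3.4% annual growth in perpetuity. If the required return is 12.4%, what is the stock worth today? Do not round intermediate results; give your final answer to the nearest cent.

D_1 = 1.00496
D_2 = 1.14766
D_3 = 1.31063
Terminal value at year 3: TV = D_3×(1+g_2)/(r−g_2) = 1.35519/0.09 = 15.05771
P_0 = D_1/(1+r)^1 + D_2/(1+r)^2 + D_3/(1+r)^3 + TV/(1+r)^3
    = 0.89409 + 0.90841 + 0.92296 + 10.60376 = 13.32923

£13.33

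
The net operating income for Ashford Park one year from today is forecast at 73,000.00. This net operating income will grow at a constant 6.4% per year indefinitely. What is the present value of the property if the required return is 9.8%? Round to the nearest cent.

2147058.82

Growing perpetuity: P = D₁ / (r − g) = 73,000.0000 / (0.098 − 0.064) = 2,147,058.82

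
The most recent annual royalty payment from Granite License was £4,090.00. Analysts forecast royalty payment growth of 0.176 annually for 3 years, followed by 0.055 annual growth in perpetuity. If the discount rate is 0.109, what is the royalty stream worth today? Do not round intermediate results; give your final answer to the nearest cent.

D_1 = 4809.84000
D_2 = 5656.37184
D_3 = 6651.89328
Terminal value at year 3: TV = D_3×(1+g_2)/(r−g_2) = 7017.74741/0.054 = 129958.28545
P_0 = D_1/(1+r)^1 + D_2/(1+r)^2 + D_3/(1+r)^3 + TV/(1+r)^3
    = 4337.09648 + 4599.12125 + 4876.97618 + 95281.66433 = 109094.85825

£109094.86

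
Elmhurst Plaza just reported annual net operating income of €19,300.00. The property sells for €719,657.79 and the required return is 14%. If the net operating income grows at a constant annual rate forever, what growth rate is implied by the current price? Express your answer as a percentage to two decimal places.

P = D₀(1+g)/(r−g) ⇒ P(r−g) = D₀(1+g) ⇒ g(P+D₀) = P·r − D₀
g = (P·r − D₀)/(P + D₀) = (€719,657.79×0.14 − €19,300.00) / (€719,657.79 + €19,300.00) = 0.110226

11.02%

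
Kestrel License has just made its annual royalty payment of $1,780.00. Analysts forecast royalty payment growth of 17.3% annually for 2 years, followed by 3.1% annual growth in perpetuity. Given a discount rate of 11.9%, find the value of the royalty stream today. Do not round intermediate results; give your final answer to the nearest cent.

D_1 = 2087.94000
D_2 = 2449.15362
Terminal value at year 2: TV = D_2×(1+g_2)/(r−g_2) = 2525.07738/0.088 = 28694.06116
P_0 = D_1/(1+r)^1 + D_2/(1+r)^2 + TV/(1+r)^2
    = 1865.89812 + 1955.94146 + 22915.63238 = 26737.47197

$26737.47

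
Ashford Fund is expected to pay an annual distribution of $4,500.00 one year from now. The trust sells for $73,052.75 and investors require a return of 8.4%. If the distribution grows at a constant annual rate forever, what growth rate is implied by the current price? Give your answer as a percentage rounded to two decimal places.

P = D₁/(r−g) ⇒ g = r − D₁/P = 0.084 − $4,500.00/$73,052.75 = 0.022401

2.24%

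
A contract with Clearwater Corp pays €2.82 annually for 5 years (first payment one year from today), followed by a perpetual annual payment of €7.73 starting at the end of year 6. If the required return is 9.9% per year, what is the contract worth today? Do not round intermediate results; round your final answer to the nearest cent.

€59.42

PV of 5-year annuity: €2.82 × [1 − (1+0.099)^−5] / 0.099 = 10.71738
Perpetuity value at year 5: €7.73 / 0.099 = 78.08081
PV of perpetuity: 78.08081 / (1+0.099)^5 = 48.70301
Total PV = 10.71738 + 48.70301 = 59.42040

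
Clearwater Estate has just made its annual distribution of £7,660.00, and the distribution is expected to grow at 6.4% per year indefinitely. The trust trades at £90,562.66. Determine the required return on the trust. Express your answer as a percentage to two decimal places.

D₁ = £7,660.00 × 1.064 = £8,150.2400
P = D₁/(r − g) ⇒ r = D₁/P + g = £8,150.2400/£90,562.66 + 0.064 = 0.089996 + 0.064 = 0.153996

15.40%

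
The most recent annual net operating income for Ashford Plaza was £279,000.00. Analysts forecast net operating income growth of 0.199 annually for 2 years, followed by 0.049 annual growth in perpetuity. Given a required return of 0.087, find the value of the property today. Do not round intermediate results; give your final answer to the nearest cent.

£10017975.04

D_1 = 334521.00000
D_2 = 401090.67900
Terminal value at year 2: TV = D_2×(1+g_2)/(r−g_2) = 420744.12227/0.038 = 11072213.74397
P_0 = D_1/(1+r)^1 + D_2/(1+r)^2 + TV/(1+r)^2
    = 307747.01012 + 339455.99368 + 9370772.03614 = 10017975.03995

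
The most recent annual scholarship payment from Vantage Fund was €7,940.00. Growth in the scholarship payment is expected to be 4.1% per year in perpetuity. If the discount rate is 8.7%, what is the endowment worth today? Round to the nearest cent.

D₁ = D₀ × (1 + g) = €7,940.00 × 1.041 = €8,265.5400
Growing perpetuity: P = D₁ / (r − g) = €8,265.5400 / (0.087 − 0.041) = €179,685.65

€179685.65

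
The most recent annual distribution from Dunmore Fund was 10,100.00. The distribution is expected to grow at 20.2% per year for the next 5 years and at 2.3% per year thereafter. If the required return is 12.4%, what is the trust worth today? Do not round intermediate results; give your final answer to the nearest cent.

205114.04

D_1 = 12140.20000
D_2 = 14592.52040
D_3 = 17540.20952
D_4 = 21083.33184
D_5 = 25342.16488
Terminal value at year 5: TV = D_5×(1+g_2)/(r−g_2) = 25925.03467/0.101 = 256683.51157
P_0 = D_1/(1+r)^1 + D_2/(1+r)^2 + D_3/(1+r)^3 + D_4/(1+r)^4 + D_5/(1+r)^5 + TV/(1+r)^5
    = 10800.88968 + 11550.41761 + 12351.95905 + 13209.12346 + 14125.77082 + 143075.87675 = 205114.03737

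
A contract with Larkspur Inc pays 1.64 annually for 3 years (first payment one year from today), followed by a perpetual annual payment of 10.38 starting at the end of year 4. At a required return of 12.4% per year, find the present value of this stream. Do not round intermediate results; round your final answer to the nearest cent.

62.86

PV of 3-year annuity: 1.64 × [1 − (1+0.124)^−3] / 0.124 = 3.91209
Perpetuity value at year 3: 10.38 / 0.124 = 83.70968
PV of perpetuity: 83.70968 / (1+0.124)^3 = 58.94904
Total PV = 3.91209 + 58.94904 = 62.86113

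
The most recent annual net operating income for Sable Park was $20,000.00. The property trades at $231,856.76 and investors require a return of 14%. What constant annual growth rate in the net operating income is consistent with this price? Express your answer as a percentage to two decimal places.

4.95%

P = D₀(1+g)/(r−g) ⇒ P(r−g) = D₀(1+g) ⇒ g(P+D₀) = P·r − D₀
g = (P·r − D₀)/(P + D₀) = ($231,856.76×0.14 − $20,000.00) / ($231,856.76 + $20,000.00) = 0.049472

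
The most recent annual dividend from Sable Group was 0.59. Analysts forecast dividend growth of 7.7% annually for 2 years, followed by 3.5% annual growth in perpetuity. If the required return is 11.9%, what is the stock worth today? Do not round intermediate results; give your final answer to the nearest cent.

D_1 = 0.63543
D_2 = 0.68436
Terminal value at year 2: TV = D_2×(1+g_2)/(r−g_2) = 0.70831/0.084 = 8.43227
P_0 = D_1/(1+r)^1 + D_2/(1+r)^2 + TV/(1+r)^2
    = 0.56786 + 0.54654 + 6.73417 = 7.84857

7.85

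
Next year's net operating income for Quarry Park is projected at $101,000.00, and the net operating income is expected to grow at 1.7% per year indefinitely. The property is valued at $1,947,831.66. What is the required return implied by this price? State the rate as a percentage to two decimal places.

6.89%

P = D₁/(r − g) ⇒ r = D₁/P + g = $101,000.0000/$1,947,831.66 + 0.017 = 0.051853 + 0.017 = 0.068853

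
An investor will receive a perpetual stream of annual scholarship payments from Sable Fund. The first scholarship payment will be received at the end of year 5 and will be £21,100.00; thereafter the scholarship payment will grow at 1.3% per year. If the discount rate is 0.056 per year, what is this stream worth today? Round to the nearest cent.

Value at end of year 4: C₁ / (r − g) = £21,100.00 / (0.056 − 0.013) = £490,697.6744
Discount to today: PV = £490,697.6744 / (1 + 0.056)^4 = £490,697.6744 / 1.243528 = £394,601.13

£394601.13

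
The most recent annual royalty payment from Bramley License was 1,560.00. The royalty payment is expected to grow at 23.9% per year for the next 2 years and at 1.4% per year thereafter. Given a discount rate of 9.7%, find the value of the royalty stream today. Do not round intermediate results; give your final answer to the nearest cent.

D_1 = 1932.84000
D_2 = 2394.78876
Terminal value at year 2: TV = D_2×(1+g_2)/(r−g_2) = 2428.31580/0.083 = 29256.81690
P_0 = D_1/(1+r)^1 + D_2/(1+r)^2 + TV/(1+r)^2
    = 1761.93254 + 1990.00403 + 24311.61550 = 28063.55208

28063.55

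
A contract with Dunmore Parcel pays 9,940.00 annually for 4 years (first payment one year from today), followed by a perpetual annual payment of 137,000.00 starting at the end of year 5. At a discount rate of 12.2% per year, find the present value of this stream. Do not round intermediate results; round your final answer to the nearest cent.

738645.20

PV of 4-year annuity: 9,940.00 × [1 − (1+0.122)^−4] / 0.122 = 30064.51938
Perpetuity value at year 4: 137,000.00 / 0.122 = 1122950.81967
PV of perpetuity: 1122950.81967 / (1+0.122)^4 = 708580.68329
Total PV = 30064.51938 + 708580.68329 = 738645.20268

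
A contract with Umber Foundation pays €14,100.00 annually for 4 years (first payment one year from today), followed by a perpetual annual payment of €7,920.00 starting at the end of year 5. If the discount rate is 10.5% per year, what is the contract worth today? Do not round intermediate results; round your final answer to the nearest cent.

€94808.18

PV of 4-year annuity: €14,100.00 × [1 − (1+0.105)^−4] / 0.105 = 44215.60255
Perpetuity value at year 4: €7,920.00 / 0.105 = 75428.57143
PV of perpetuity: 75428.57143 / (1+0.105)^4 = 50592.57340
Total PV = 44215.60255 + 50592.57340 = 94808.17595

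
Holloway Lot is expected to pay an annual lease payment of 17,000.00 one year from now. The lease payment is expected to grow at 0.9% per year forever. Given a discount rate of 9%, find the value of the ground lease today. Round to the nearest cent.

209876.54

Growing perpetuity: P = D₁ / (r − g) = 17,000.0000 / (0.09 − 0.009) = 209,876.54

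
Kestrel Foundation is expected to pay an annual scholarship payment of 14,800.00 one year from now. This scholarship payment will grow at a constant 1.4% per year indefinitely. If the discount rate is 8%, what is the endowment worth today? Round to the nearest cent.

224242.42

Growing perpetuity: P = D₁ / (r − g) = 14,800.0000 / (0.08 − 0.014) = 224,242.42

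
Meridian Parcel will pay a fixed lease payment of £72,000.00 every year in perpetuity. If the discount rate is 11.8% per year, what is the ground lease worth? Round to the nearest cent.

£610169.49

Level perpetuity: PV = C / r = £72,000.00 / 0.118 = £610,169.49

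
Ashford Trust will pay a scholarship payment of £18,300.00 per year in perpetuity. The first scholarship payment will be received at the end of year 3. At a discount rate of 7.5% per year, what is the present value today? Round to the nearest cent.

£211141.16

Value at end of year 2: C / r = £18,300.00 / 0.075 = £244,000.0000
Discount to today: PV = £244,000.0000 / (1 + 0.075)^2 = £244,000.0000 / 1.155625 = £211,141.16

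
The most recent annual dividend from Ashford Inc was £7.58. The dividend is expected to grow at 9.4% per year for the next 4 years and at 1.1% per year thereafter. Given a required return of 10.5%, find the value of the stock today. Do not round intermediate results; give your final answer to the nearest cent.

D_1 = 8.29252
D_2 = 9.07202
D_3 = 9.92479
D_4 = 10.85772
Terminal value at year 4: TV = D_4×(1+g_2)/(r−g_2) = 10.97715/0.094 = 116.77821
P_0 = D_1/(1+r)^1 + D_2/(1+r)^2 + D_3/(1+r)^3 + D_4/(1+r)^4 + TV/(1+r)^4
    = 7.50454 + 7.42984 + 7.35587 + 7.28265 + 78.32721 = 107.90012

£107.90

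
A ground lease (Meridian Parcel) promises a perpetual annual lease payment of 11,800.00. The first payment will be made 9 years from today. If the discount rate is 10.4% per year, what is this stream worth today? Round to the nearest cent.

Value at end of year 8: C / r = 11,800.00 / 0.104 = 113,461.5385
Discount to today: PV = 113,461.5385 / (1 + 0.104)^8 = 113,461.5385 / 2.206747 = 51,415.74

51415.74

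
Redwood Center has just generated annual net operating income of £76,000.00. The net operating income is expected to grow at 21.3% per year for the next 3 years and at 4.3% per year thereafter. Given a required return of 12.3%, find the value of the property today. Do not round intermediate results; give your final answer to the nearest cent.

£1515216.31

D_1 = 92188.00000
D_2 = 111824.04400
D_3 = 135642.56537
Terminal value at year 3: TV = D_3×(1+g_2)/(r−g_2) = 141475.19568/0.08 = 1768439.94604
P_0 = D_1/(1+r)^1 + D_2/(1+r)^2 + D_3/(1+r)^3 + TV/(1+r)^3
    = 82090.82814 + 88669.79032 + 95776.00682 + 1248679.68895 = 1515216.31423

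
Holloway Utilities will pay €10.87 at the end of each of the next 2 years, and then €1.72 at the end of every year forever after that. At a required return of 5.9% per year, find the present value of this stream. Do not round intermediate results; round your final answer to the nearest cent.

PV of 2-year annuity: €10.87 × [1 − (1+0.059)^−2] / 0.059 = 19.95694
Perpetuity value at year 2: €1.72 / 0.059 = 29.15254
PV of perpetuity: 29.15254 / (1+0.059)^2 = 25.99468
Total PV = 19.95694 + 25.99468 = 45.95162

€45.95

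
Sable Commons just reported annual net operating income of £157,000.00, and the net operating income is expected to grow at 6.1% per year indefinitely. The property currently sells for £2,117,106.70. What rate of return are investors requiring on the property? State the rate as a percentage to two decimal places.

13.97%

D₁ = £157,000.00 × 1.061 = £166,577.0000
P = D₁/(r − g) ⇒ r = D₁/P + g = £166,577.0000/£2,117,106.70 + 0.061 = 0.078681 + 0.061 = 0.139681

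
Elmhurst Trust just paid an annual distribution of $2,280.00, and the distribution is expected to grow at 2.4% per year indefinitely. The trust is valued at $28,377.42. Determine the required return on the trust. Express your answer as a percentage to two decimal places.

10.63%

D₁ = $2,280.00 × 1.024 = $2,334.7200
P = D₁/(r − g) ⇒ r = D₁/P + g = $2,334.7200/$28,377.42 + 0.024 = 0.082274 + 0.024 = 0.106274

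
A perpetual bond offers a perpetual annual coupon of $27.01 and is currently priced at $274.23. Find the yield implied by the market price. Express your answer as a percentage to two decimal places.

9.85%

P = C/r ⇒ r = C/P = $27.01/$274.23 = 0.098494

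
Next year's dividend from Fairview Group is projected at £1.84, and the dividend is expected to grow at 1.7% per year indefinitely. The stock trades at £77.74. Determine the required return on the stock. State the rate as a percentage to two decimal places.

P = D₁/(r − g) ⇒ r = D₁/P + g = £1.8400/£77.74 + 0.017 = 0.023669 + 0.017 = 0.040669

4.07%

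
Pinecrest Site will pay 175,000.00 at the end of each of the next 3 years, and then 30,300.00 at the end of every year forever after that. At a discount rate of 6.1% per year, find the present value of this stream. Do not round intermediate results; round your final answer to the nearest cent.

PV of 3-year annuity: 175,000.00 × [1 − (1+0.061)^−3] / 0.061 = 466912.97137
Perpetuity value at year 3: 30,300.00 / 0.061 = 496721.31148
PV of perpetuity: 496721.31148 / (1+0.061)^3 = 415878.66558
Total PV = 466912.97137 + 415878.66558 = 882791.63694

882791.64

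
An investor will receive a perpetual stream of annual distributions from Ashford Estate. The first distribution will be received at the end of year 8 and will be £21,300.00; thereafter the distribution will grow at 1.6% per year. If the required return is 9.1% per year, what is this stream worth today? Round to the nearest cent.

£154363.67

Value at end of year 7: C₁ / (r − g) = £21,300.00 / (0.091 − 0.016) = £284,000.0000
Discount to today: PV = £284,000.0000 / (1 + 0.091)^7 = £284,000.0000 / 1.839811 = £154,363.67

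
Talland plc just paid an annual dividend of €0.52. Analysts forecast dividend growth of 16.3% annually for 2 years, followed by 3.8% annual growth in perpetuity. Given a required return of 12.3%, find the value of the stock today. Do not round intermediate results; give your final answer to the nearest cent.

€7.91

D_1 = 0.60476
D_2 = 0.70334
Terminal value at year 2: TV = D_2×(1+g_2)/(r−g_2) = 0.73006/0.085 = 8.58897
P_0 = D_1/(1+r)^1 + D_2/(1+r)^2 + TV/(1+r)^2
    = 0.53852 + 0.55770 + 6.81054 = 7.90677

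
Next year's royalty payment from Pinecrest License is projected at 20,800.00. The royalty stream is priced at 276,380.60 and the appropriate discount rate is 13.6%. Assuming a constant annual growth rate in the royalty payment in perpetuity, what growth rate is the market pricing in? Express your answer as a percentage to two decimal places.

P = D₁/(r−g) ⇒ g = r − D₁/P = 0.136 − 20,800.00/276,380.60 = 0.060741

6.07%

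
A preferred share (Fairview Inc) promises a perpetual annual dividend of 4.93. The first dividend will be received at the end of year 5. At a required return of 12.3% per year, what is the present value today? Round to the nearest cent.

Value at end of year 4: C / r = 4.93 / 0.123 = 40.0813
Discount to today: PV = 40.0813 / (1 + 0.123)^4 = 40.0813 / 1.590446 = 25.20

25.20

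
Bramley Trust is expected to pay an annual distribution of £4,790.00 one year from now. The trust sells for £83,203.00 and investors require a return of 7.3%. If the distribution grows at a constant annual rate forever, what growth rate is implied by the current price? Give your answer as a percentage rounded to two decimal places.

1.54%

P = D₁/(r−g) ⇒ g = r − D₁/P = 0.073 − £4,790.00/£83,203.00 = 0.015430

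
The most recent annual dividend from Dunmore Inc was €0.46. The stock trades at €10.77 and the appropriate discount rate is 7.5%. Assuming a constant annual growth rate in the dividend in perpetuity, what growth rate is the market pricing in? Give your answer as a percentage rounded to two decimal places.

P = D₀(1+g)/(r−g) ⇒ P(r−g) = D₀(1+g) ⇒ g(P+D₀) = P·r − D₀
g = (P·r − D₀)/(P + D₀) = (€10.77×0.075 − €0.46) / (€10.77 + €0.46) = 0.030966

3.10%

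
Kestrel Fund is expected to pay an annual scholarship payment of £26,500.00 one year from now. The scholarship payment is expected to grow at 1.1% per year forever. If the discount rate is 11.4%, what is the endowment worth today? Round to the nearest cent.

£257281.55

Growing perpetuity: P = D₁ / (r − g) = £26,500.0000 / (0.114 − 0.011) = £257,281.55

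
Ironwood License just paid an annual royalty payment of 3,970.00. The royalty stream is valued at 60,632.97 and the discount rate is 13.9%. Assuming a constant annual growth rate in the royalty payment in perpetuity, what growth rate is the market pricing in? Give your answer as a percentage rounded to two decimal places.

6.90%

P = D₀(1+g)/(r−g) ⇒ P(r−g) = D₀(1+g) ⇒ g(P+D₀) = P·r − D₀
g = (P·r − D₀)/(P + D₀) = (60,632.97×0.139 − 3,970.00) / (60,632.97 + 3,970.00) = 0.069006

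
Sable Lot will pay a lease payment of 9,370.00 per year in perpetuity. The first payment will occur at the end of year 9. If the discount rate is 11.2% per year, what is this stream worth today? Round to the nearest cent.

Value at end of year 8: C / r = 9,370.00 / 0.112 = 83,660.7143
Discount to today: PV = 83,660.7143 / (1 + 0.112)^8 = 83,660.7143 / 2.337967 = 35,783.54

35783.54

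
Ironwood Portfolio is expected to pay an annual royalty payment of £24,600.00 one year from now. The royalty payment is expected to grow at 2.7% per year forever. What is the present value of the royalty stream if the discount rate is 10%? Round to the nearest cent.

Growing perpetuity: P = D₁ / (r − g) = £24,600.0000 / (0.1 − 0.027) = £336,986.30

£336986.30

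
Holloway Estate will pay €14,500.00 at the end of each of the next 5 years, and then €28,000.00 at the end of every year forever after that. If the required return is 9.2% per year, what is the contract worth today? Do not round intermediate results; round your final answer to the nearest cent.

€252108.90

PV of 5-year annuity: €14,500.00 × [1 − (1+0.092)^−5] / 0.092 = 56108.47578
Perpetuity value at year 5: €28,000.00 / 0.092 = 304347.82609
PV of perpetuity: 304347.82609 / (1+0.092)^5 = 196000.42459
Total PV = 56108.47578 + 196000.42459 = 252108.90036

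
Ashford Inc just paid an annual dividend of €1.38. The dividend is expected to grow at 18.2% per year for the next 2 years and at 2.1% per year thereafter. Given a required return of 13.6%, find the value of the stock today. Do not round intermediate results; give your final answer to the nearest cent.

€16.19

D_1 = 1.63116
D_2 = 1.92803
Terminal value at year 2: TV = D_2×(1+g_2)/(r−g_2) = 1.96852/0.115 = 17.11756
P_0 = D_1/(1+r)^1 + D_2/(1+r)^2 + TV/(1+r)^2
    = 1.43588 + 1.49402 + 13.26433 = 16.19423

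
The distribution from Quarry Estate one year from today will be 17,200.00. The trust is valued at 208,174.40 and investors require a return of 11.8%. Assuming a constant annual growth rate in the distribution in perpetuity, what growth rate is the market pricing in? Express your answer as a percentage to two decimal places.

P = D₁/(r−g) ⇒ g = r − D₁/P = 0.118 − 17,200.00/208,174.40 = 0.035377

3.54%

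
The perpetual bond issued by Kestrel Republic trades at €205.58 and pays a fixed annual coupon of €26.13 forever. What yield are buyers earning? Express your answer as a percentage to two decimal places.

12.71%

P = C/r ⇒ r = C/P = €26.13/€205.58 = 0.127104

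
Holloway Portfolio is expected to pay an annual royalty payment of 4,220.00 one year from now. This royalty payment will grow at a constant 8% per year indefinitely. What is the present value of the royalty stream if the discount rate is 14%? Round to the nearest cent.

Growing perpetuity: P = D₁ / (r − g) = 4,220.0000 / (0.14 − 0.08) = 70,333.33

70333.33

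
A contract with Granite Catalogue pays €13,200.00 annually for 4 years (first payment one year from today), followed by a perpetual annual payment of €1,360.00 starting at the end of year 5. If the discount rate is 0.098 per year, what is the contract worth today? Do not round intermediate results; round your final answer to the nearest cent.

€51571.82

PV of 4-year annuity: €13,200.00 × [1 − (1+0.098)^−4] / 0.098 = 42024.02008
Perpetuity value at year 4: €1,360.00 / 0.098 = 13877.55102
PV of perpetuity: 13877.55102 / (1+0.098)^4 = 9547.80350
Total PV = 42024.02008 + 9547.80350 = 51571.82358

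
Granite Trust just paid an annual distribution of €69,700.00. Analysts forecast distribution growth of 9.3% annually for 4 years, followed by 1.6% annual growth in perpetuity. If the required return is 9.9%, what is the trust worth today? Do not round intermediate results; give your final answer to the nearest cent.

€1109730.54

D_1 = 76182.10000
D_2 = 83267.03530
D_3 = 91010.86958
D_4 = 99474.88045
Terminal value at year 4: TV = D_4×(1+g_2)/(r−g_2) = 101066.47854/0.083 = 1217668.41616
P_0 = D_1/(1+r)^1 + D_2/(1+r)^2 + D_3/(1+r)^3 + D_4/(1+r)^4 + TV/(1+r)^4
    = 69319.47225 + 68941.02199 + 68564.63788 + 68190.30865 + 834715.10348 = 1109730.54426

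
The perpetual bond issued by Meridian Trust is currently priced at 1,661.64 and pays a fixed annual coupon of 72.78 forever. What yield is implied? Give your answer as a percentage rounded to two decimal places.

P = C/r ⇒ r = C/P = 72.78/1,661.64 = 0.043800

4.38%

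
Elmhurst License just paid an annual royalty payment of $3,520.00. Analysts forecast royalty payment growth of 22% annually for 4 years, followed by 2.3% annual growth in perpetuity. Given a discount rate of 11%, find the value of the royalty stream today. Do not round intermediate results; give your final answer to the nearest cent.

$78332.77

D_1 = 4294.40000
D_2 = 5239.16800
D_3 = 6391.78496
D_4 = 7797.97765
Terminal value at year 4: TV = D_4×(1+g_2)/(r−g_2) = 7977.33114/0.087 = 91693.46135
P_0 = D_1/(1+r)^1 + D_2/(1+r)^2 + D_3/(1+r)^3 + D_4/(1+r)^4 + TV/(1+r)^4
    = 3868.82883 + 4252.22628 + 4673.61807 + 5136.76941 + 60401.32312 = 78332.76571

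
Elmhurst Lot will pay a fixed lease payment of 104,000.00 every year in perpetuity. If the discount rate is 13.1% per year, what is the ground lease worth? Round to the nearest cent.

Level perpetuity: PV = C / r = 104,000.00 / 0.131 = 793,893.13

793893.13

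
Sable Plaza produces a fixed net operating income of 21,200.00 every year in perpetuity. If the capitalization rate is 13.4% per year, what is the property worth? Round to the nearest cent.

158208.96

Level perpetuity: PV = C / r = 21,200.00 / 0.134 = 158,208.96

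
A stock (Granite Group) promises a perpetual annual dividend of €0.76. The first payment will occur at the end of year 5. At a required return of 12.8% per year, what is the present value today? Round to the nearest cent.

€3.67

Value at end of year 4: C / r = €0.76 / 0.128 = €5.9375
Discount to today: PV = €5.9375 / (1 + 0.128)^4 = €5.9375 / 1.618961 = €3.67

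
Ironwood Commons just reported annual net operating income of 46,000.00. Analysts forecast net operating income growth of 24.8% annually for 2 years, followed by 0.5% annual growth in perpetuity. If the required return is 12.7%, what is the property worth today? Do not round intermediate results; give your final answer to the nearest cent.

572017.40

D_1 = 57408.00000
D_2 = 71645.18400
Terminal value at year 2: TV = D_2×(1+g_2)/(r−g_2) = 72003.40992/0.122 = 590191.88459
P_0 = D_1/(1+r)^1 + D_2/(1+r)^2 + TV/(1+r)^2
    = 50938.77551 + 56407.80110 + 464670.82052 = 572017.39712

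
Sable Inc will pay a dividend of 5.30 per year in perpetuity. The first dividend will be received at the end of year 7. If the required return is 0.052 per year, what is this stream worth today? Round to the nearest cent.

75.19

Value at end of year 6: C / r = 5.30 / 0.052 = 101.9231
Discount to today: PV = 101.9231 / (1 + 0.052)^6 = 101.9231 / 1.355484 = 75.19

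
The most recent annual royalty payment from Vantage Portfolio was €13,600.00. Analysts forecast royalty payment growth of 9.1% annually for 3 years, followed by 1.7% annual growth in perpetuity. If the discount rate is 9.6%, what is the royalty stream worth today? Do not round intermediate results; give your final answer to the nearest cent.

D_1 = 14837.60000
D_2 = 16187.82160
D_3 = 17660.91337
Terminal value at year 3: TV = D_3×(1+g_2)/(r−g_2) = 17961.14889/0.079 = 227356.31510
P_0 = D_1/(1+r)^1 + D_2/(1+r)^2 + D_3/(1+r)^3 + TV/(1+r)^3
    = 13537.95620 + 13476.19546 + 13414.71646 + 172693.24862 = 213122.11674

€213122.12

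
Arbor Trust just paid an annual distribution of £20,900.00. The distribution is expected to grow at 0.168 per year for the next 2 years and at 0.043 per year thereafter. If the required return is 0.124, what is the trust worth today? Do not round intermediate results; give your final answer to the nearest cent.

£334888.50

D_1 = 24411.20000
D_2 = 28512.28160
Terminal value at year 2: TV = D_2×(1+g_2)/(r−g_2) = 29738.30971/0.081 = 367139.62603
P_0 = D_1/(1+r)^1 + D_2/(1+r)^2 + TV/(1+r)^2
    = 21718.14947 + 22568.32614 + 290602.02666 = 334888.50226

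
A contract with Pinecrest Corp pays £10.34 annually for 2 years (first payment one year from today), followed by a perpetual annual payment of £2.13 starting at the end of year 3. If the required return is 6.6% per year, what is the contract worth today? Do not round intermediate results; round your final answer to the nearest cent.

PV of 2-year annuity: £10.34 × [1 − (1+0.066)^−2] / 0.066 = 18.79907
Perpetuity value at year 2: £2.13 / 0.066 = 32.27273
PV of perpetuity: 32.27273 / (1+0.066)^2 = 28.40019
Total PV = 18.79907 + 28.40019 = 47.19926

£47.20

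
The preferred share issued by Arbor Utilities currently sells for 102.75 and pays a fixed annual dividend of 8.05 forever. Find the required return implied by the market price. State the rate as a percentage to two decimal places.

7.83%

P = C/r ⇒ r = C/P = 8.05/102.75 = 0.078345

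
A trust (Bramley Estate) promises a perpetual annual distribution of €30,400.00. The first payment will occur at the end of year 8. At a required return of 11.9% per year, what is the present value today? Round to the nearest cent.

€116282.94

Value at end of year 7: C / r = €30,400.00 / 0.119 = €255,462.1849
Discount to today: PV = €255,462.1849 / (1 + 0.119)^7 = €255,462.1849 / 2.196902 = €116,282.94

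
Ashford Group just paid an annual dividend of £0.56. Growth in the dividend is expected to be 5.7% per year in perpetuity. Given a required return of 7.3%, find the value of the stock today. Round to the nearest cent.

D₁ = D₀ × (1 + g) = £0.56 × 1.057 = £0.5919
Growing perpetuity: P = D₁ / (r − g) = £0.5919 / (0.073 − 0.057) = £37.00

£37.00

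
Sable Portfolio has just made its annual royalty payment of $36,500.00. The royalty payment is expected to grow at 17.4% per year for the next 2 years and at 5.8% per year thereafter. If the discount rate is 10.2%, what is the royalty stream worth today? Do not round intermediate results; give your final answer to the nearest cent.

D_1 = 42851.00000
D_2 = 50307.07400
Terminal value at year 2: TV = D_2×(1+g_2)/(r−g_2) = 53224.88429/0.044 = 1209656.46118
P_0 = D_1/(1+r)^1 + D_2/(1+r)^2 + TV/(1+r)^2
    = 38884.75499 + 41425.31975 + 996090.64297 = 1076400.71770

$1076400.72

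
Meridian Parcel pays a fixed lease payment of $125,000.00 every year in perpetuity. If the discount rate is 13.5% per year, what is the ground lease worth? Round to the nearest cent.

Level perpetuity: PV = C / r = $125,000.00 / 0.135 = $925,925.93

$925925.93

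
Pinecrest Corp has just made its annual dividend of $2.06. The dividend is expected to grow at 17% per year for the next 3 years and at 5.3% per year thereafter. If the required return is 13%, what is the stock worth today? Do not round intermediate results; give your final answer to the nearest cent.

$37.90

D_1 = 2.41020
D_2 = 2.81993
D_3 = 3.29932
Terminal value at year 3: TV = D_3×(1+g_2)/(r−g_2) = 3.47419/0.077 = 45.11931
P_0 = D_1/(1+r)^1 + D_2/(1+r)^2 + D_3/(1+r)^3 + TV/(1+r)^3
    = 2.13292 + 2.20842 + 2.28660 + 31.26995 = 37.89788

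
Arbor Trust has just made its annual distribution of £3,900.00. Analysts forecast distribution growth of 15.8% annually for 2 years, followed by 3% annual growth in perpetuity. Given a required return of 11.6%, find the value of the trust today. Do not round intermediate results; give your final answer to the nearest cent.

£58537.06

D_1 = 4516.20000
D_2 = 5229.75960
Terminal value at year 2: TV = D_2×(1+g_2)/(r−g_2) = 5386.65239/0.086 = 62635.49288
P_0 = D_1/(1+r)^1 + D_2/(1+r)^2 + TV/(1+r)^2
    = 4046.77419 + 4199.07215 + 50291.21292 = 58537.05926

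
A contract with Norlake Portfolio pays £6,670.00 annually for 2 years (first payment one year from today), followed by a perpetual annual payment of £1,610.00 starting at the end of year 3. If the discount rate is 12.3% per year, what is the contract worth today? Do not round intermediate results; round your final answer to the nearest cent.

£21607.50

PV of 2-year annuity: £6,670.00 × [1 − (1+0.123)^−2] / 0.123 = 11228.35967
Perpetuity value at year 2: £1,610.00 / 0.123 = 13089.43089
PV of perpetuity: 13089.43089 / (1+0.123)^2 = 10379.13718
Total PV = 11228.35967 + 10379.13718 = 21607.49685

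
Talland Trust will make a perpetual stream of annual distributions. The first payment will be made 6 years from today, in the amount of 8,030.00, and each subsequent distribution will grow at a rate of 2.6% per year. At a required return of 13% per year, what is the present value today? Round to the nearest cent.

Value at end of year 5: C₁ / (r − g) = 8,030.00 / (0.13 − 0.026) = 77,211.5385
Discount to today: PV = 77,211.5385 / (1 + 0.13)^5 = 77,211.5385 / 1.842435 = 41,907.33

41907.33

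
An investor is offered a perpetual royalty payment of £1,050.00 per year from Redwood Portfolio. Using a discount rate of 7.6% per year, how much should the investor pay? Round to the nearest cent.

£13815.79

Level perpetuity: PV = C / r = £1,050.00 / 0.076 = £13,815.79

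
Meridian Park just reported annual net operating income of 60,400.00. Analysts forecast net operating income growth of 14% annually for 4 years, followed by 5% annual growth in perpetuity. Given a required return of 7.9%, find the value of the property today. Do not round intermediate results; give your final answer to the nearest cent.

D_1 = 68856.00000
D_2 = 78495.84000
D_3 = 89485.25760
D_4 = 102013.19366
Terminal value at year 4: TV = D_4×(1+g_2)/(r−g_2) = 107113.85335/0.029 = 3693581.14990
P_0 = D_1/(1+r)^1 + D_2/(1+r)^2 + D_3/(1+r)^3 + D_4/(1+r)^4 + TV/(1+r)^4
    = 63814.64319 + 67422.32923 + 71233.97156 + 75261.10063 + 2724970.88498 = 3002702.92959

3002702.93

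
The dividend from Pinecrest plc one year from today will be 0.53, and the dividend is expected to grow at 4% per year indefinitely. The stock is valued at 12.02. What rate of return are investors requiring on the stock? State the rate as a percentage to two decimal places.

8.41%

P = D₁/(r − g) ⇒ r = D₁/P + g = 0.5300/12.02 + 0.04 = 0.044093 + 0.04 = 0.084093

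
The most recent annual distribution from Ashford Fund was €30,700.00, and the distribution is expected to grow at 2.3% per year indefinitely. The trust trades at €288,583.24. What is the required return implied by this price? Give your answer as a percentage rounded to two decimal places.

13.18%

D₁ = €30,700.00 × 1.023 = €31,406.1000
P = D₁/(r − g) ⇒ r = D₁/P + g = €31,406.1000/€288,583.24 + 0.023 = 0.108829 + 0.023 = 0.131829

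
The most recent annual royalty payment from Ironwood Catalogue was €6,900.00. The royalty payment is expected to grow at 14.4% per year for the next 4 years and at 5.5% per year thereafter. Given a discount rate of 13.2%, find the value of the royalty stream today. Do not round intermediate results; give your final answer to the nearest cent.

D_1 = 7893.60000
D_2 = 9030.27840
D_3 = 10330.63849
D_4 = 11818.25043
Terminal value at year 4: TV = D_4×(1+g_2)/(r−g_2) = 12468.25421/0.077 = 161925.37930
P_0 = D_1/(1+r)^1 + D_2/(1+r)^2 + D_3/(1+r)^3 + D_4/(1+r)^4 + TV/(1+r)^4
    = 6973.14488 + 7047.06514 + 7121.76901 + 7197.26480 + 98611.87479 = 126951.11862

€126951.12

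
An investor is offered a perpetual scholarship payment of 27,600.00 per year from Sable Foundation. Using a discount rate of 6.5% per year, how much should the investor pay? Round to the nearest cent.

Level perpetuity: PV = C / r = 27,600.00 / 0.065 = 424,615.38

424615.38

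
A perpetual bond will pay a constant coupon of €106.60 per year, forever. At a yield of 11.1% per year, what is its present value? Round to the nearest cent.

€960.36

Level perpetuity: PV = C / r = €106.60 / 0.111 = €960.36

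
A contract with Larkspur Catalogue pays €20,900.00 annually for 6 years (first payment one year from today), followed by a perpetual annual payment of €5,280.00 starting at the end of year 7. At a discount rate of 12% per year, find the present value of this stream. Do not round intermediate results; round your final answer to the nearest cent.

PV of 6-year annuity: €20,900.00 × [1 − (1+0.12)^−6] / 0.12 = 85928.41306
Perpetuity value at year 6: €5,280.00 / 0.12 = 44000.00000
PV of perpetuity: 44000.00000 / (1+0.12)^6 = 22291.76933
Total PV = 85928.41306 + 22291.76933 = 108220.18239

€108220.18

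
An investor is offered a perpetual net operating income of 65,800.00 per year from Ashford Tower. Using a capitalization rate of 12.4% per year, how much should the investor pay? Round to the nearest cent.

Level perpetuity: PV = C / r = 65,800.00 / 0.124 = 530,645.16

530645.16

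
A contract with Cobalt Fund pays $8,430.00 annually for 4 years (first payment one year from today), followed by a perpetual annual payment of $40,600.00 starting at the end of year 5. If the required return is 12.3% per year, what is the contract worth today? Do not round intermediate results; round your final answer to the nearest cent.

PV of 4-year annuity: $8,430.00 × [1 − (1+0.123)^−4] / 0.123 = 25443.91194
Perpetuity value at year 4: $40,600.00 / 0.123 = 330081.30081
PV of perpetuity: 330081.30081 / (1+0.123)^4 = 207540.04047
Total PV = 25443.91194 + 207540.04047 = 232983.95241

$232983.95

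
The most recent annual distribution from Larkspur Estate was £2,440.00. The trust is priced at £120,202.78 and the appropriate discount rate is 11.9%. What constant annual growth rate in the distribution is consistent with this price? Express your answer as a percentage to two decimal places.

9.67%

P = D₀(1+g)/(r−g) ⇒ P(r−g) = D₀(1+g) ⇒ g(P+D₀) = P·r − D₀
g = (P·r − D₀)/(P + D₀) = (£120,202.78×0.119 − £2,440.00) / (£120,202.78 + £2,440.00) = 0.096737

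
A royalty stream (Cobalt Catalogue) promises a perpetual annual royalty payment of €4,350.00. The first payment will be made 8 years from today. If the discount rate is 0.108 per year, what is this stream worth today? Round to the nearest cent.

Value at end of year 7: C / r = €4,350.00 / 0.108 = €40,277.7778
Discount to today: PV = €40,277.7778 / (1 + 0.108)^7 = €40,277.7778 / 2.050115 = €19,646.59

€19646.59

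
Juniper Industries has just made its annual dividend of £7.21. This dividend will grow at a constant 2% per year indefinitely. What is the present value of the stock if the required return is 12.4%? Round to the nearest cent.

£70.71

D₁ = D₀ × (1 + g) = £7.21 × 1.02 = £7.3542
Growing perpetuity: P = D₁ / (r − g) = £7.3542 / (0.124 − 0.02) = £70.71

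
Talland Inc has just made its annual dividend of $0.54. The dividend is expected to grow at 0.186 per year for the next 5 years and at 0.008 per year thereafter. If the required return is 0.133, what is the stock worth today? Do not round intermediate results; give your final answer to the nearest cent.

$8.58

D_1 = 0.64044
D_2 = 0.75956
D_3 = 0.90084
D_4 = 1.06840
D_5 = 1.26712
Terminal value at year 5: TV = D_5×(1+g_2)/(r−g_2) = 1.27726/0.125 = 10.21804
P_0 = D_1/(1+r)^1 + D_2/(1+r)^2 + D_3/(1+r)^3 + D_4/(1+r)^4 + D_5/(1+r)^5 + TV/(1+r)^5
    = 0.56526 + 0.59170 + 0.61938 + 0.64836 + 0.67868 + 5.47291 = 8.57629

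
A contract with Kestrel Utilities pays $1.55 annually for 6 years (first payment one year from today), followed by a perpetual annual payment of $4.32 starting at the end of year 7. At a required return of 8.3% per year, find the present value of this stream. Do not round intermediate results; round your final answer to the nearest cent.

$39.36

PV of 6-year annuity: $1.55 × [1 − (1+0.083)^−6] / 0.083 = 7.10072
Perpetuity value at year 6: $4.32 / 0.083 = 52.04819
PV of perpetuity: 52.04819 / (1+0.083)^6 = 32.25781
Total PV = 7.10072 + 32.25781 = 39.35853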